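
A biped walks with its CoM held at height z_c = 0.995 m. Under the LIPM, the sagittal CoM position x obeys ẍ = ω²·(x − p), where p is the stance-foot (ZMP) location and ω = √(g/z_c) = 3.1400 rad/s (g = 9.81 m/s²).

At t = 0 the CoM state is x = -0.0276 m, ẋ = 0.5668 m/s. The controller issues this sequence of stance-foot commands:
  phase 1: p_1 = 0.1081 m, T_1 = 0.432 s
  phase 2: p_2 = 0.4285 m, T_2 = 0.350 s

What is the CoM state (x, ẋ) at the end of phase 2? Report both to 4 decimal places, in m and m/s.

phase 1: p=0.1081, T=0.432, ωT=1.356480, cosh=2.070034, sinh=1.812468; start (x,ẋ)=(-0.027600, 0.566800) → end (x,ẋ)=(0.154364, 0.401006)
phase 2: p=0.4285, T=0.350, ωT=1.099000, cosh=1.667184, sinh=1.333980; start (x,ẋ)=(0.154364, 0.401006) → end (x,ẋ)=(0.141826, -0.479720)

x = 0.1418, ẋ = -0.4797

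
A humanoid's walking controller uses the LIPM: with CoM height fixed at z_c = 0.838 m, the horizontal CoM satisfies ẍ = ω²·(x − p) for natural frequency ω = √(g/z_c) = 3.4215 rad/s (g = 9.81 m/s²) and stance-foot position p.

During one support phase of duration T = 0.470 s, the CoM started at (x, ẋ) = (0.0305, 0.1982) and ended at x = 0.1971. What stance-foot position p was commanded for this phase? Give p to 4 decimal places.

p = 0.0131

ωT = 3.4215·0.470 = 1.608105; cosh(ωT) = 2.596803, sinh(ωT) = 2.396537
x(T) = p + (x₀−p)·cosh(ωT) + (ẋ₀/ω)·sinh(ωT) ⇒ p·(1 − cosh) = x(T) − x₀·cosh − (ẋ₀/ω)·sinh
numerator   = 0.1971 − (0.0305)·2.596803 − (0.1982/3.4215)·2.396537 = -0.020929
denominator = 1 − 2.596803 = -1.596803
p = -0.020929 / -1.596803 = 0.0131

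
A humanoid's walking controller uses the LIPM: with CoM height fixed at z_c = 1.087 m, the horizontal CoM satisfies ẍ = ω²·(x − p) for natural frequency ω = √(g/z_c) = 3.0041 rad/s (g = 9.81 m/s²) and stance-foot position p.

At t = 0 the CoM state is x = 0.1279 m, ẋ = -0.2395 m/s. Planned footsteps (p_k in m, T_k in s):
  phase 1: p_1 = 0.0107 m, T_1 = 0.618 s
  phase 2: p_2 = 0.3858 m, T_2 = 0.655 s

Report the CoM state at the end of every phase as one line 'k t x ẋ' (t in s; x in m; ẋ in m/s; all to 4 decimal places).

phase 1: p=0.0107, T=0.618, ωT=1.856534, cosh=3.278861, sinh=3.122648; start (x,ẋ)=(0.127900, -0.239500) → end (x,ẋ)=(0.146031, 0.314136)
phase 2: p=0.3858, T=0.655, ωT=1.967686, cosh=3.646940, sinh=3.507160; start (x,ẋ)=(0.146031, 0.314136) → end (x,ẋ)=(-0.121881, -1.380532)

1 0.6180 0.1460 0.3141
2 1.2730 -0.1219 -1.3805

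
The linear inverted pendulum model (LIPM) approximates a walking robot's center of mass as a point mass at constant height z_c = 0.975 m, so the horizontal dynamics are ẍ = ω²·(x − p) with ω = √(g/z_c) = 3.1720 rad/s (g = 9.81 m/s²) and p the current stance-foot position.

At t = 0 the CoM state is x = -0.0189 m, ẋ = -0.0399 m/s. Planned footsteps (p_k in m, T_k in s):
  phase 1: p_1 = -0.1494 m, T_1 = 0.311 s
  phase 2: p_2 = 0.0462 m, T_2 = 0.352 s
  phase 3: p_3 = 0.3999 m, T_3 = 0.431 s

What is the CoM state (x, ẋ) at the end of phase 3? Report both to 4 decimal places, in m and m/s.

x = 0.3779, ẋ = 0.2537

phase 1: p=-0.1494, T=0.311, ωT=0.986492, cosh=1.527346, sinh=1.154464; start (x,ẋ)=(-0.018900, -0.039900) → end (x,ẋ)=(0.035397, 0.416945)
phase 2: p=0.0462, T=0.352, ωT=1.116544, cosh=1.690845, sinh=1.363435; start (x,ẋ)=(0.035397, 0.416945) → end (x,ẋ)=(0.207151, 0.658267)
phase 3: p=0.3999, T=0.431, ωT=1.367132, cosh=2.089459, sinh=1.834622; start (x,ẋ)=(0.207151, 0.658267) → end (x,ẋ)=(0.377887, 0.253734)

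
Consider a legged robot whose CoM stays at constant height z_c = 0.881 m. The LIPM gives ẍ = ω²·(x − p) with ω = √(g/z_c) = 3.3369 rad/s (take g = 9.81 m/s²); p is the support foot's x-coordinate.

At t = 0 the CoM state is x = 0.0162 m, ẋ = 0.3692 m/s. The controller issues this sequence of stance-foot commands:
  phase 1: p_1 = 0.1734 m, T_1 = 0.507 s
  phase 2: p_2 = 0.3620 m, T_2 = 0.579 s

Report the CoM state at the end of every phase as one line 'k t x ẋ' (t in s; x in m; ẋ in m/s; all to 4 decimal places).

phase 1: p=0.1734, T=0.507, ωT=1.691808, cosh=2.806738, sinh=2.622552; start (x,ẋ)=(0.016200, 0.369200) → end (x,ẋ)=(0.022344, -0.339440)
phase 2: p=0.3620, T=0.579, ωT=1.932065, cosh=3.524301, sinh=3.379452; start (x,ẋ)=(0.022344, -0.339440) → end (x,ẋ)=(-1.178818, -5.026551)

1 0.5070 0.0223 -0.3394
2 1.0860 -1.1788 -5.0266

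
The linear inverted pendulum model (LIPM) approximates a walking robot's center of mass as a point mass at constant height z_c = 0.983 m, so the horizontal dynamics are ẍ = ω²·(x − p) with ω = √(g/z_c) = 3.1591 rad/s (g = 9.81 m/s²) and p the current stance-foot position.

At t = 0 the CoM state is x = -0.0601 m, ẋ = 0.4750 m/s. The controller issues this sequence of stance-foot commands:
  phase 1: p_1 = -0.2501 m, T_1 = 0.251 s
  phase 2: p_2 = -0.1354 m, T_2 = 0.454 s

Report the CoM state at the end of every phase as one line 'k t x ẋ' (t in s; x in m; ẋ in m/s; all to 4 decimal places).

phase 1: p=-0.2501, T=0.251, ωT=0.792934, cosh=1.331193, sinh=0.878678; start (x,ẋ)=(-0.060100, 0.475000) → end (x,ẋ)=(0.134944, 1.159725)
phase 2: p=-0.1354, T=0.454, ωT=1.434231, cosh=2.217358, sinh=1.979060; start (x,ẋ)=(0.134944, 1.159725) → end (x,ẋ)=(1.190574, 4.261729)

1 0.2510 0.1349 1.1597
2 0.7050 1.1906 4.2617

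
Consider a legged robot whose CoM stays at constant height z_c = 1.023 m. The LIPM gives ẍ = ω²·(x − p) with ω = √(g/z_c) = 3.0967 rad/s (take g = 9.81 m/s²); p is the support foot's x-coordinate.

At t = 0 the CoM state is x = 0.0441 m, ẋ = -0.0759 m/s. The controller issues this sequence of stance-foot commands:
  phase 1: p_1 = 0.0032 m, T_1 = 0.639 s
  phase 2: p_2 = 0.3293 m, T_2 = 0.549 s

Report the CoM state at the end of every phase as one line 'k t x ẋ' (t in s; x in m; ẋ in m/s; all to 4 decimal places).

1 0.6390 0.0670 0.1696
2 1.1880 -0.2677 -1.6695

phase 1: p=0.0032, T=0.639, ωT=1.978791, cosh=3.686115, sinh=3.547879; start (x,ẋ)=(0.044100, -0.075900) → end (x,ẋ)=(0.067004, 0.169581)
phase 2: p=0.3293, T=0.549, ωT=1.700088, cosh=2.828549, sinh=2.645882; start (x,ẋ)=(0.067004, 0.169581) → end (x,ẋ)=(-0.267725, -1.669458)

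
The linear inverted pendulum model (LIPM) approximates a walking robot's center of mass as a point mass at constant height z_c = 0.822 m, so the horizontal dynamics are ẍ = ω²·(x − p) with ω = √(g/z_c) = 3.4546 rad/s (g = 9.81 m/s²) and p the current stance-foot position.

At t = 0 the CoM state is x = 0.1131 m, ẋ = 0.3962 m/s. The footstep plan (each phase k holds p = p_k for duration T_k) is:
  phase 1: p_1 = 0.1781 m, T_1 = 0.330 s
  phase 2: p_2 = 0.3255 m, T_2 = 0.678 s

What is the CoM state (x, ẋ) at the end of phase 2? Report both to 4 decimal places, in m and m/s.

phase 1: p=0.1781, T=0.330, ωT=1.140018, cosh=1.723319, sinh=1.403506; start (x,ẋ)=(0.113100, 0.396200) → end (x,ẋ)=(0.227049, 0.367623)
phase 2: p=0.3255, T=0.678, ωT=2.342219, cosh=5.250205, sinh=5.154091; start (x,ẋ)=(0.227049, 0.367623) → end (x,ẋ)=(0.357088, 0.177146)

x = 0.3571, ẋ = 0.1771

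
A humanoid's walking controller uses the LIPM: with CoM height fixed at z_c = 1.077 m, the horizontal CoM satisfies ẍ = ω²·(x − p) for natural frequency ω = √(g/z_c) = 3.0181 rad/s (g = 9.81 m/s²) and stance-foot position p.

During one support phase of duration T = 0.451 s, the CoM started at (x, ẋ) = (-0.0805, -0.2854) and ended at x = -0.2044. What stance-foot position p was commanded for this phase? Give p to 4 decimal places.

p = -0.1254

ωT = 3.0181·0.451 = 1.361163; cosh(ωT) = 2.078545, sinh(ωT) = 1.822183
x(T) = p + (x₀−p)·cosh(ωT) + (ẋ₀/ω)·sinh(ωT) ⇒ p·(1 − cosh) = x(T) − x₀·cosh − (ẋ₀/ω)·sinh
numerator   = -0.2044 − (-0.0805)·2.078545 − (-0.2854/3.0181)·1.822183 = 0.135234
denominator = 1 − 2.078545 = -1.078545
p = 0.135234 / -1.078545 = -0.1254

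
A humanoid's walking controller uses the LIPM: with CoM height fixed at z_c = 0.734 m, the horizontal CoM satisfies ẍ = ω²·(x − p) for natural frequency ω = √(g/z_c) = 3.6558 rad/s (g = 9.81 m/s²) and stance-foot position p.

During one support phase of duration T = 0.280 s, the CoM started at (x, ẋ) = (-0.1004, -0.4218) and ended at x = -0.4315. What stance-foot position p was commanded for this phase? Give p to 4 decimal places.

ωT = 3.6558·0.280 = 1.023624; cosh(ωT) = 1.571277, sinh(ωT) = 1.211986
x(T) = p + (x₀−p)·cosh(ωT) + (ẋ₀/ω)·sinh(ωT) ⇒ p·(1 − cosh) = x(T) − x₀·cosh − (ẋ₀/ω)·sinh
numerator   = -0.4315 − (-0.1004)·1.571277 − (-0.4218/3.6558)·1.211986 = -0.133907
denominator = 1 − 1.571277 = -0.571277
p = -0.133907 / -0.571277 = 0.2344

p = 0.2344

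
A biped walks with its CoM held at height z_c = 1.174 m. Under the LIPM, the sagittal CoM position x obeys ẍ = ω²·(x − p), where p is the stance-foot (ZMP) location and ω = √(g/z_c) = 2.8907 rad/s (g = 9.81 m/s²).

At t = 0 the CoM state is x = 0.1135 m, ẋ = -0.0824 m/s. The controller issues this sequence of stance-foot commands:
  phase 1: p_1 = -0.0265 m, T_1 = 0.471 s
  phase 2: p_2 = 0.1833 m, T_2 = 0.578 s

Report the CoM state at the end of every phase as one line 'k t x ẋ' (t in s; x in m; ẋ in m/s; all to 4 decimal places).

1 0.4710 0.2126 0.5664
2 1.0490 0.7664 1.7763

phase 1: p=-0.0265, T=0.471, ωT=1.361520, cosh=2.079195, sinh=1.822924; start (x,ẋ)=(0.113500, -0.082400) → end (x,ẋ)=(0.212624, 0.566408)
phase 2: p=0.1833, T=0.578, ωT=1.670825, cosh=2.752321, sinh=2.564229; start (x,ẋ)=(0.212624, 0.566408) → end (x,ẋ)=(0.766449, 1.776302)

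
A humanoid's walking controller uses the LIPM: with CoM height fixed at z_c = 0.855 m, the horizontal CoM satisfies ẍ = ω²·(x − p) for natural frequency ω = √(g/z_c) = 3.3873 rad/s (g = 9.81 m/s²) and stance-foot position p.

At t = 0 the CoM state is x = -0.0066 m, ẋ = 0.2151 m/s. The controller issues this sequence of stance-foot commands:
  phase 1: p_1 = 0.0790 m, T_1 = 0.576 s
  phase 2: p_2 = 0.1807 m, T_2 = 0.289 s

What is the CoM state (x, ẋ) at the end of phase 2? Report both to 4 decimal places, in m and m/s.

x = -0.1847, ẋ = -1.0812

phase 1: p=0.0790, T=0.576, ωT=1.951085, cosh=3.589218, sinh=3.447098; start (x,ẋ)=(-0.006600, 0.215100) → end (x,ẋ)=(-0.009340, -0.227455)
phase 2: p=0.1807, T=0.289, ωT=0.978930, cosh=1.518660, sinh=1.142946; start (x,ẋ)=(-0.009340, -0.227455) → end (x,ẋ)=(-0.184654, -1.081167)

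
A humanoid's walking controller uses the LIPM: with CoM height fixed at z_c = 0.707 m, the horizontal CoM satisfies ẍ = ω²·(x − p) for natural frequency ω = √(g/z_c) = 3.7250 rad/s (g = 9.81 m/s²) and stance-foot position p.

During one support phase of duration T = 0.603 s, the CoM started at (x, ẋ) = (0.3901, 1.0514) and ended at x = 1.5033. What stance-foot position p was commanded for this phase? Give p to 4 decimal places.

p = 0.4445

ωT = 3.7250·0.603 = 2.246175; cosh(ωT) = 4.778659, sinh(ωT) = 4.672856
x(T) = p + (x₀−p)·cosh(ωT) + (ẋ₀/ω)·sinh(ωT) ⇒ p·(1 − cosh) = x(T) − x₀·cosh − (ẋ₀/ω)·sinh
numerator   = 1.5033 − (0.3901)·4.778659 − (1.0514/3.7250)·4.672856 = -1.679792
denominator = 1 − 4.778659 = -3.778659
p = -1.679792 / -3.778659 = 0.4445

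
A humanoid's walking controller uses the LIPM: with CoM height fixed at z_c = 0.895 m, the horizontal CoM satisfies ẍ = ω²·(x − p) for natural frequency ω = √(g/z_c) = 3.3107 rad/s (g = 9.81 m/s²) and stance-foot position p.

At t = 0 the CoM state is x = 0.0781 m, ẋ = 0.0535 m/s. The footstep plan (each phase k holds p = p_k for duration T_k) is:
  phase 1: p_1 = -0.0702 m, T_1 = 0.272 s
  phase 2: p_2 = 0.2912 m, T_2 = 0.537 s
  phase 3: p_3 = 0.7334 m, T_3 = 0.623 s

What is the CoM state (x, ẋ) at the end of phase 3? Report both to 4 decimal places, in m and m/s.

phase 1: p=-0.0702, T=0.272, ωT=0.900510, cosh=1.433611, sinh=1.027248; start (x,ẋ)=(0.078100, 0.053500) → end (x,ẋ)=(0.159004, 0.581053)
phase 2: p=0.2912, T=0.537, ωT=1.777846, cosh=3.043049, sinh=2.874047; start (x,ẋ)=(0.159004, 0.581053) → end (x,ẋ)=(0.393340, 0.510319)
phase 3: p=0.7334, T=0.623, ωT=2.062566, cosh=3.996628, sinh=3.869501; start (x,ẋ)=(0.393340, 0.510319) → end (x,ẋ)=(-0.029240, -2.316872)

x = -0.0292, ẋ = -2.3169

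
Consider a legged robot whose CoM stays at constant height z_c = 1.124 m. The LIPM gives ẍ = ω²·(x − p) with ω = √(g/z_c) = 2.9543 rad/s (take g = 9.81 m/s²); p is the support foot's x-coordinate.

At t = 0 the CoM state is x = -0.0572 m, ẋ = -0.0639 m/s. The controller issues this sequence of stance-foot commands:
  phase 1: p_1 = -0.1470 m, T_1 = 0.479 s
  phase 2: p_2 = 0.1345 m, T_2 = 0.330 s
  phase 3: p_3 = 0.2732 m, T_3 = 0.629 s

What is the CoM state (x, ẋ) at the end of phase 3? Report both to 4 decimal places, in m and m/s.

phase 1: p=-0.1470, T=0.479, ωT=1.415110, cosh=2.179919, sinh=1.937020; start (x,ẋ)=(-0.057200, -0.063900) → end (x,ẋ)=(0.006860, 0.374587)
phase 2: p=0.1345, T=0.330, ωT=0.974919, cosh=1.514088, sinh=1.136865; start (x,ẋ)=(0.006860, 0.374587) → end (x,ẋ)=(0.085389, 0.138461)
phase 3: p=0.2732, T=0.629, ωT=1.858255, cosh=3.284240, sinh=3.128295; start (x,ẋ)=(0.085389, 0.138461) → end (x,ẋ)=(-0.197000, -1.280995)

x = -0.1970, ẋ = -1.2810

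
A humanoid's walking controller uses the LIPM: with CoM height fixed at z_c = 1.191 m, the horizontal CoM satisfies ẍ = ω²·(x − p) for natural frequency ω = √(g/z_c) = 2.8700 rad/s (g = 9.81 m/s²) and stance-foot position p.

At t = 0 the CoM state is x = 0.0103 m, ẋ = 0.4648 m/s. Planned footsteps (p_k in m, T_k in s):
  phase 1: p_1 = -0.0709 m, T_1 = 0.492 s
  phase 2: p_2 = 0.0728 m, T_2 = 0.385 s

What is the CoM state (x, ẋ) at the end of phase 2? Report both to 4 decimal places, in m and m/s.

x = 1.3353, ẋ = 3.7787

phase 1: p=-0.0709, T=0.492, ωT=1.412040, cosh=2.173983, sinh=1.930337; start (x,ẋ)=(0.010300, 0.464800) → end (x,ẋ)=(0.418248, 1.460321)
phase 2: p=0.0728, T=0.385, ωT=1.104950, cosh=1.675150, sinh=1.343923; start (x,ẋ)=(0.418248, 1.460321) → end (x,ẋ)=(1.335295, 3.778669)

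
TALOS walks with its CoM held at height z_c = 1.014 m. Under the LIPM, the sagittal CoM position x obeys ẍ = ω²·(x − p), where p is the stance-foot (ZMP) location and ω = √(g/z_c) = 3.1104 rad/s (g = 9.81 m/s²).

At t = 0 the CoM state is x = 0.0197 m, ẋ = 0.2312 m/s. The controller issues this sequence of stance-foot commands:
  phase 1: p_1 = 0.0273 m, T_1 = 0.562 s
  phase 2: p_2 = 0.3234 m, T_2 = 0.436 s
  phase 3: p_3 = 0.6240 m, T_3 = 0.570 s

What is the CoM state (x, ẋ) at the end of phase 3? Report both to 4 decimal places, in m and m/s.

phase 1: p=0.0273, T=0.562, ωT=1.748045, cosh=2.958738, sinh=2.784624; start (x,ẋ)=(0.019700, 0.231200) → end (x,ẋ)=(0.211798, 0.618234)
phase 2: p=0.3234, T=0.436, ωT=1.356134, cosh=2.069408, sinh=1.811753; start (x,ẋ)=(0.211798, 0.618234) → end (x,ẋ)=(0.452561, 0.650473)
phase 3: p=0.6240, T=0.570, ωT=1.772928, cosh=3.028952, sinh=2.859117; start (x,ẋ)=(0.452561, 0.650473) → end (x,ẋ)=(0.702642, 0.445644)

x = 0.7026, ẋ = 0.4456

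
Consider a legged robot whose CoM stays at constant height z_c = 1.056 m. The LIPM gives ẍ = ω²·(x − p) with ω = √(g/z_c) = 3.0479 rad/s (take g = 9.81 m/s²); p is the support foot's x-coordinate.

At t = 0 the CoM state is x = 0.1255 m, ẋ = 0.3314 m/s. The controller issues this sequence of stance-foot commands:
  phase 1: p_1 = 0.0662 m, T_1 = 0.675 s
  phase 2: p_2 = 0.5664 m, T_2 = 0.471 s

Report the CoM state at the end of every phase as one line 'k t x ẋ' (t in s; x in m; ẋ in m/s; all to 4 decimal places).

phase 1: p=0.0662, T=0.675, ωT=2.057333, cosh=3.976431, sinh=3.848637; start (x,ẋ)=(0.125500, 0.331400) → end (x,ẋ)=(0.720467, 2.013394)
phase 2: p=0.5664, T=0.471, ωT=1.435561, cosh=2.219992, sinh=1.982010; start (x,ẋ)=(0.720467, 2.013394) → end (x,ẋ)=(2.217711, 5.400431)

1 0.6750 0.7205 2.0134
2 1.1460 2.2177 5.4004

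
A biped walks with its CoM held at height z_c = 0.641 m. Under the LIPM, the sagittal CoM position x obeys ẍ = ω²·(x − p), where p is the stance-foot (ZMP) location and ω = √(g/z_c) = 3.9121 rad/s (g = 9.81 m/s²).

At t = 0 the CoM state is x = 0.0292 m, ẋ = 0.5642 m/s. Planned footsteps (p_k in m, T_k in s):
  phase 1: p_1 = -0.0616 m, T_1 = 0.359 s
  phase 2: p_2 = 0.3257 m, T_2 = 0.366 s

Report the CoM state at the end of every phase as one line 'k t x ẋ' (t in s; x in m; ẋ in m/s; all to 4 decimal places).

1 0.3590 0.4105 1.8982
2 0.7250 1.4710 4.8546

phase 1: p=-0.0616, T=0.359, ωT=1.404444, cosh=2.159382, sinh=1.913879; start (x,ẋ)=(0.029200, 0.564200) → end (x,ẋ)=(0.410490, 1.898169)
phase 2: p=0.3257, T=0.366, ωT=1.431829, cosh=2.212610, sinh=1.973738; start (x,ẋ)=(0.410490, 1.898169) → end (x,ẋ)=(1.470974, 4.854609)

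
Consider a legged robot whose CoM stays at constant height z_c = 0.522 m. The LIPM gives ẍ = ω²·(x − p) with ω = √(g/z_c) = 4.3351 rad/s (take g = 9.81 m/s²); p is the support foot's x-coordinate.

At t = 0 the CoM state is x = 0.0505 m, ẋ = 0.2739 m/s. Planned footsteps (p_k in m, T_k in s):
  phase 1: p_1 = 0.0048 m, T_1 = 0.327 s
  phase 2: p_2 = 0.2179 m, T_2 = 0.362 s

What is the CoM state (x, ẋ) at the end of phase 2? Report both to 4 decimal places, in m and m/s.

x = 0.7627, ẋ = 2.5580

phase 1: p=0.0048, T=0.327, ωT=1.417578, cosh=2.184706, sinh=1.942405; start (x,ẋ)=(0.050500, 0.273900) → end (x,ẋ)=(0.227366, 0.983209)
phase 2: p=0.2179, T=0.362, ωT=1.569306, cosh=2.505752, sinh=2.297562; start (x,ẋ)=(0.227366, 0.983209) → end (x,ẋ)=(0.762711, 2.557960)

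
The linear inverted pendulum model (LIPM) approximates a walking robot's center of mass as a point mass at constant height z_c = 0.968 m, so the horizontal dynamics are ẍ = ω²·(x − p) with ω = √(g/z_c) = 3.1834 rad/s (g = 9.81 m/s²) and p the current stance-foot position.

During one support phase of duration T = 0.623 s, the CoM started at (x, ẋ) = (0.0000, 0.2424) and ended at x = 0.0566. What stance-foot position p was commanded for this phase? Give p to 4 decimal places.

p = 0.0795

ωT = 3.1834·0.623 = 1.983258; cosh(ωT) = 3.702000, sinh(ωT) = 3.564380
x(T) = p + (x₀−p)·cosh(ωT) + (ẋ₀/ω)·sinh(ωT) ⇒ p·(1 − cosh) = x(T) − x₀·cosh − (ẋ₀/ω)·sinh
numerator   = 0.0566 − (0.0000)·3.702000 − (0.2424/3.1834)·3.564380 = -0.214810
denominator = 1 − 3.702000 = -2.702000
p = -0.214810 / -2.702000 = 0.0795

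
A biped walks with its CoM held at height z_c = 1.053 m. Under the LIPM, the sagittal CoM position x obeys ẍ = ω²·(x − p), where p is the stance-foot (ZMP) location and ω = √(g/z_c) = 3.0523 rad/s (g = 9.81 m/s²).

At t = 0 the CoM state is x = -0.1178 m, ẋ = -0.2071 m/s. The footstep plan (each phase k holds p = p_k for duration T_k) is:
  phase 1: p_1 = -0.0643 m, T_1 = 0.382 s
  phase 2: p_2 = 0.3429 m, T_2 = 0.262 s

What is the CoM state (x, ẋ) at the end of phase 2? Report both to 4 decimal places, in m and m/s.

x = -0.6338, ẋ = -2.4287

phase 1: p=-0.0643, T=0.382, ωT=1.165979, cosh=1.760340, sinh=1.448722; start (x,ẋ)=(-0.117800, -0.207100) → end (x,ẋ)=(-0.256775, -0.601140)
phase 2: p=0.3429, T=0.262, ωT=0.799703, cosh=1.337171, sinh=0.887708; start (x,ẋ)=(-0.256775, -0.601140) → end (x,ẋ)=(-0.633799, -2.428676)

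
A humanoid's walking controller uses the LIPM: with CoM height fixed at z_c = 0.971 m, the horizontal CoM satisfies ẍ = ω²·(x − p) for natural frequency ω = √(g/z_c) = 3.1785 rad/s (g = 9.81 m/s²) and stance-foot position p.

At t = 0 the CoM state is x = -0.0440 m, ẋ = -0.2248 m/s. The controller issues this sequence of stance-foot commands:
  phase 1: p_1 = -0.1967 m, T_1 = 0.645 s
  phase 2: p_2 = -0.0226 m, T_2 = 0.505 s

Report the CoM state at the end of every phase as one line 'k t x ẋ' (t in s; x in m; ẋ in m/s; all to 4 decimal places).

1 0.6450 0.1361 0.9664
2 1.1500 1.1147 3.7078

phase 1: p=-0.1967, T=0.645, ωT=2.050133, cosh=3.948824, sinh=3.820106; start (x,ẋ)=(-0.044000, -0.224800) → end (x,ẋ)=(0.136108, 0.966419)
phase 2: p=-0.0226, T=0.505, ωT=1.605143, cosh=2.589715, sinh=2.388854; start (x,ẋ)=(0.136108, 0.966419) → end (x,ẋ)=(1.114736, 3.707814)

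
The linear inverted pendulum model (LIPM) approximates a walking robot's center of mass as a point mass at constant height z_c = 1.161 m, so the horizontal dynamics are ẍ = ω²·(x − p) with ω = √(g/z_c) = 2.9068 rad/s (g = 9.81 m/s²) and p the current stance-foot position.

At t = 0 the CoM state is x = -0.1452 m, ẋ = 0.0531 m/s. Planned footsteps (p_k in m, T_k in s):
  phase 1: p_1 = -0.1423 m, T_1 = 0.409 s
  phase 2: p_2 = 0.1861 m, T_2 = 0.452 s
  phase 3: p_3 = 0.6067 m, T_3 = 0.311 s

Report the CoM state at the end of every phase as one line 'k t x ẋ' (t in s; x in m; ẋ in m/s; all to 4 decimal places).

phase 1: p=-0.1423, T=0.409, ωT=1.188881, cosh=1.793984, sinh=1.489422; start (x,ẋ)=(-0.145200, 0.053100) → end (x,ẋ)=(-0.120295, 0.082705)
phase 2: p=0.1861, T=0.452, ωT=1.313874, cosh=1.994667, sinh=1.725890; start (x,ẋ)=(-0.120295, 0.082705) → end (x,ẋ)=(-0.375950, -1.372156)
phase 3: p=0.6067, T=0.311, ωT=0.904015, cosh=1.437219, sinh=1.032279; start (x,ẋ)=(-0.375950, -1.372156) → end (x,ẋ)=(-1.292871, -4.920655)

1 0.4090 -0.1203 0.0827
2 0.8610 -0.3759 -1.3722
3 1.1720 -1.2929 -4.9207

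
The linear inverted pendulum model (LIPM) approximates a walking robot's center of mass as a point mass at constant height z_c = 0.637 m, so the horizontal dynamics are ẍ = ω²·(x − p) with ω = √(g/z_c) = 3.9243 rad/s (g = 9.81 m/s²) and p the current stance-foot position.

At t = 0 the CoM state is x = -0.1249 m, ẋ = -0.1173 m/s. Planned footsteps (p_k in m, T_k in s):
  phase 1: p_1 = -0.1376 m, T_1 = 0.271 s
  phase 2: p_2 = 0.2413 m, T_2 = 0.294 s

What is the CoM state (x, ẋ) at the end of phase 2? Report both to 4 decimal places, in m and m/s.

x = -0.4956, ẋ = -2.4411

phase 1: p=-0.1376, T=0.271, ωT=1.063485, cosh=1.620849, sinh=1.275599; start (x,ẋ)=(-0.124900, -0.117300) → end (x,ẋ)=(-0.155144, -0.126552)
phase 2: p=0.2413, T=0.294, ωT=1.153744, cosh=1.742747, sinh=1.427293; start (x,ẋ)=(-0.155144, -0.126552) → end (x,ẋ)=(-0.495629, -2.441079)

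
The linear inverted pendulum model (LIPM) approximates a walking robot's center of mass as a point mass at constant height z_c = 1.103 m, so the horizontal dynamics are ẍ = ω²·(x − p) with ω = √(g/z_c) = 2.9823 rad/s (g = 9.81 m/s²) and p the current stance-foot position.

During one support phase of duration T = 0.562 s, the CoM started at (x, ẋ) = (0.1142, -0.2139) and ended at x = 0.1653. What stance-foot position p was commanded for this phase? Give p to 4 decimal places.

p = -0.0195

ωT = 2.9823·0.562 = 1.676053; cosh(ωT) = 2.765764, sinh(ωT) = 2.578653
x(T) = p + (x₀−p)·cosh(ωT) + (ẋ₀/ω)·sinh(ωT) ⇒ p·(1 − cosh) = x(T) − x₀·cosh − (ẋ₀/ω)·sinh
numerator   = 0.1653 − (0.1142)·2.765764 − (-0.2139/2.9823)·2.578653 = 0.034399
denominator = 1 − 2.765764 = -1.765764
p = 0.034399 / -1.765764 = -0.0195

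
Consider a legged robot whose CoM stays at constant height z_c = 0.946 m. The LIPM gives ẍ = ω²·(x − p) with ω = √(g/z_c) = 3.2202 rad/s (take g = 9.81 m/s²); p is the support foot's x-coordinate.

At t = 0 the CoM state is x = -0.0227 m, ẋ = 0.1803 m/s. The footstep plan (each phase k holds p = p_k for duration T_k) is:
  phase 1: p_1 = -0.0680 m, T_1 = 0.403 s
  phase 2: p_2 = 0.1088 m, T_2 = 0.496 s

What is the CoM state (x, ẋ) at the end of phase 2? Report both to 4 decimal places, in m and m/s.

phase 1: p=-0.0680, T=0.403, ωT=1.297741, cosh=1.967082, sinh=1.693934; start (x,ẋ)=(-0.022700, 0.180300) → end (x,ẋ)=(0.115953, 0.601768)
phase 2: p=0.1088, T=0.496, ωT=1.597219, cosh=2.570868, sinh=2.368410; start (x,ẋ)=(0.115953, 0.601768) → end (x,ẋ)=(0.569780, 1.601617)

x = 0.5698, ẋ = 1.6016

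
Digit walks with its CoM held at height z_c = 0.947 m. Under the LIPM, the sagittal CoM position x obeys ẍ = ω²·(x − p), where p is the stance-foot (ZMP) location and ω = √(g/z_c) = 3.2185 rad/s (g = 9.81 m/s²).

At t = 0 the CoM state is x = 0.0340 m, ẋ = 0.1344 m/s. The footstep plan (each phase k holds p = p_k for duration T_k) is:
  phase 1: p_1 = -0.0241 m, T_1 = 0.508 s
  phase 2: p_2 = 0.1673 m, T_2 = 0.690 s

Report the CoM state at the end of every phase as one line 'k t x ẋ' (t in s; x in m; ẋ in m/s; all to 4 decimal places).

1 0.5080 0.2336 0.8192
2 1.1980 1.6352 4.7901

phase 1: p=-0.0241, T=0.508, ωT=1.634998, cosh=2.662200, sinh=2.467247; start (x,ẋ)=(0.034000, 0.134400) → end (x,ẋ)=(0.233603, 0.819162)
phase 2: p=0.1673, T=0.690, ωT=2.220765, cosh=4.661452, sinh=4.552926; start (x,ẋ)=(0.233603, 0.819162) → end (x,ẋ)=(1.635162, 4.790056)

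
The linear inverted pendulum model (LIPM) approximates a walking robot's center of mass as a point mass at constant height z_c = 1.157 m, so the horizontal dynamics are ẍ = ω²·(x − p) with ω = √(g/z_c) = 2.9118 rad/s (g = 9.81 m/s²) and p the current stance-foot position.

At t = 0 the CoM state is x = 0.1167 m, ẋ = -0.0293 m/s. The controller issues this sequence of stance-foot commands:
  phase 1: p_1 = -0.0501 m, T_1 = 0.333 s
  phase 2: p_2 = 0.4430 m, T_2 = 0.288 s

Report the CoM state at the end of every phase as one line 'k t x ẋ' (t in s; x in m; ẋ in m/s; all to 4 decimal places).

phase 1: p=-0.0501, T=0.333, ωT=0.969629, cosh=1.508095, sinh=1.128872; start (x,ẋ)=(0.116700, -0.029300) → end (x,ẋ)=(0.190091, 0.504093)
phase 2: p=0.4430, T=0.288, ωT=0.838598, cosh=1.372719, sinh=0.940403; start (x,ẋ)=(0.190091, 0.504093) → end (x,ẋ)=(0.258630, -0.000555)

1 0.3330 0.1901 0.5041
2 0.6210 0.2586 -0.0006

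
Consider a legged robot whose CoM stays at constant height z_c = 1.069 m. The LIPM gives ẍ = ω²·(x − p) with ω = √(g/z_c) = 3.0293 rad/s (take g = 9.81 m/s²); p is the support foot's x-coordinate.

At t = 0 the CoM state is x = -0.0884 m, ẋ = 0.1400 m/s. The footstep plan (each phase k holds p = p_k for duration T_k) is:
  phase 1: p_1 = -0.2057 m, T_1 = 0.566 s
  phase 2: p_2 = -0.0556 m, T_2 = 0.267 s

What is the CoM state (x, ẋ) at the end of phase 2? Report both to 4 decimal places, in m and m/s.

phase 1: p=-0.2057, T=0.566, ωT=1.714584, cosh=2.867201, sinh=2.687162; start (x,ẋ)=(-0.088400, 0.140000) → end (x,ẋ)=(0.254811, 1.356256)
phase 2: p=-0.0556, T=0.267, ωT=0.808823, cosh=1.345323, sinh=0.899941; start (x,ẋ)=(0.254811, 1.356256) → end (x,ẋ)=(0.764918, 2.670841)

x = 0.7649, ẋ = 2.6708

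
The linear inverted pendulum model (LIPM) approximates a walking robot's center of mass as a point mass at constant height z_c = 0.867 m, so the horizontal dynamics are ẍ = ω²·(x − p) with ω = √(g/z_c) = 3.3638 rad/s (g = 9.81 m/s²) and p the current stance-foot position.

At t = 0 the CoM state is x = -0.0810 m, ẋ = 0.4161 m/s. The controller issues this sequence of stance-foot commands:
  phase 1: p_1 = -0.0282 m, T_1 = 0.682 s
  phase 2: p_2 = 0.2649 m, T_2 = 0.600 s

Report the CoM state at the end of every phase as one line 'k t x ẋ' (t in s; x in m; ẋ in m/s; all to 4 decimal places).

phase 1: p=-0.0282, T=0.682, ωT=2.294112, cosh=5.008237, sinh=4.907386; start (x,ẋ)=(-0.081000, 0.416100) → end (x,ẋ)=(0.314406, 1.212333)
phase 2: p=0.2649, T=0.600, ωT=2.018280, cosh=3.829127, sinh=3.696243; start (x,ẋ)=(0.314406, 1.212333) → end (x,ẋ)=(1.786611, 5.257704)

1 0.6820 0.3144 1.2123
2 1.2820 1.7866 5.2577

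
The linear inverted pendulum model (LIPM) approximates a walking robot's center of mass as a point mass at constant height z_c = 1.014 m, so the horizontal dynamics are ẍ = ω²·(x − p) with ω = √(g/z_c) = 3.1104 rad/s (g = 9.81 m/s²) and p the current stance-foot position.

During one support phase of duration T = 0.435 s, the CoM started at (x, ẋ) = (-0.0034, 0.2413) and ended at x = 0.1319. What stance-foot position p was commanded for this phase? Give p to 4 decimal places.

ωT = 3.1104·0.435 = 1.353024; cosh(ωT) = 2.063783, sinh(ωT) = 1.805325
x(T) = p + (x₀−p)·cosh(ωT) + (ẋ₀/ω)·sinh(ωT) ⇒ p·(1 − cosh) = x(T) − x₀·cosh − (ẋ₀/ω)·sinh
numerator   = 0.1319 − (-0.0034)·2.063783 − (0.2413/3.1104)·1.805325 = -0.001137
denominator = 1 − 2.063783 = -1.063783
p = -0.001137 / -1.063783 = 0.0011

p = 0.0011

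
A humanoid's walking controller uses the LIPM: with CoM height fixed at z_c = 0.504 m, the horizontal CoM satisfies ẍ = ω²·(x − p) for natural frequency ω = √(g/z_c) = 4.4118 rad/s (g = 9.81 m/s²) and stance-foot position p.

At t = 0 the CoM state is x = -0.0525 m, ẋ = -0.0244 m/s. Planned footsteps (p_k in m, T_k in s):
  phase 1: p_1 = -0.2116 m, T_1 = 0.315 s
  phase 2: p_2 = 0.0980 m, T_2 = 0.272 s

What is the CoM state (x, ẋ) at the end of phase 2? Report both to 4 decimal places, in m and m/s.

x = 0.5668, ẋ = 2.4253

phase 1: p=-0.2116, T=0.315, ωT=1.389717, cosh=2.131430, sinh=1.882284; start (x,ẋ)=(-0.052500, -0.024400) → end (x,ẋ)=(0.117100, 1.269201)
phase 2: p=0.0980, T=0.272, ωT=1.200010, cosh=1.810670, sinh=1.509479; start (x,ẋ)=(0.117100, 1.269201) → end (x,ẋ)=(0.566836, 2.425303)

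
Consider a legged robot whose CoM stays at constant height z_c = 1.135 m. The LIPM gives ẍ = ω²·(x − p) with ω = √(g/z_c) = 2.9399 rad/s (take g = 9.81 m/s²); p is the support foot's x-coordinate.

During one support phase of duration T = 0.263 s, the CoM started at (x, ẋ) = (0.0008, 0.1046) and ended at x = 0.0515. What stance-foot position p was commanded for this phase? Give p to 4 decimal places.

p = -0.0640

ωT = 2.9399·0.263 = 0.773194; cosh(ωT) = 1.314106, sinh(ωT) = 0.852569
x(T) = p + (x₀−p)·cosh(ωT) + (ẋ₀/ω)·sinh(ωT) ⇒ p·(1 − cosh) = x(T) − x₀·cosh − (ẋ₀/ω)·sinh
numerator   = 0.0515 − (0.0008)·1.314106 − (0.1046/2.9399)·0.852569 = 0.020115
denominator = 1 − 1.314106 = -0.314106
p = 0.020115 / -0.314106 = -0.0640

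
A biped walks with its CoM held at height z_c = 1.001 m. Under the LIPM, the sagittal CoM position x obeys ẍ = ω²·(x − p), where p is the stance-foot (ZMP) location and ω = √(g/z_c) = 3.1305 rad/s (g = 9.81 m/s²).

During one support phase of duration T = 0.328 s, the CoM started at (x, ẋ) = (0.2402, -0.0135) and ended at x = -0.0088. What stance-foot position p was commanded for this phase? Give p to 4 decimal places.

p = 0.6640

ωT = 3.1305·0.328 = 1.026804; cosh(ωT) = 1.575139, sinh(ωT) = 1.216989
x(T) = p + (x₀−p)·cosh(ωT) + (ẋ₀/ω)·sinh(ωT) ⇒ p·(1 − cosh) = x(T) − x₀·cosh − (ẋ₀/ω)·sinh
numerator   = -0.0088 − (0.2402)·1.575139 − (-0.0135/3.1305)·1.216989 = -0.381900
denominator = 1 − 1.575139 = -0.575139
p = -0.381900 / -0.575139 = 0.6640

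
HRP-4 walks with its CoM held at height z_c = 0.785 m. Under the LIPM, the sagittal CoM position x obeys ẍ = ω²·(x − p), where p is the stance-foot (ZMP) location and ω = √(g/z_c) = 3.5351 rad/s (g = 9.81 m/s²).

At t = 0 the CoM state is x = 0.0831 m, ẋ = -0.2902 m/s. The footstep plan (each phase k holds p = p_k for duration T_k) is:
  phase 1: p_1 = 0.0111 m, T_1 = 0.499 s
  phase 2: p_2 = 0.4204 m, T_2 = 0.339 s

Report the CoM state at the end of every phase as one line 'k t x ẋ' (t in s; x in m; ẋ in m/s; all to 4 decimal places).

phase 1: p=0.0111, T=0.499, ωT=1.764015, cosh=3.003588, sinh=2.832233; start (x,ẋ)=(0.083100, -0.290200) → end (x,ẋ)=(-0.005143, -0.150761)
phase 2: p=0.4204, T=0.339, ωT=1.198399, cosh=1.808241, sinh=1.506564; start (x,ẋ)=(-0.005143, -0.150761) → end (x,ẋ)=(-0.413334, -2.538990)

1 0.4990 -0.0051 -0.1508
2 0.8380 -0.4133 -2.5390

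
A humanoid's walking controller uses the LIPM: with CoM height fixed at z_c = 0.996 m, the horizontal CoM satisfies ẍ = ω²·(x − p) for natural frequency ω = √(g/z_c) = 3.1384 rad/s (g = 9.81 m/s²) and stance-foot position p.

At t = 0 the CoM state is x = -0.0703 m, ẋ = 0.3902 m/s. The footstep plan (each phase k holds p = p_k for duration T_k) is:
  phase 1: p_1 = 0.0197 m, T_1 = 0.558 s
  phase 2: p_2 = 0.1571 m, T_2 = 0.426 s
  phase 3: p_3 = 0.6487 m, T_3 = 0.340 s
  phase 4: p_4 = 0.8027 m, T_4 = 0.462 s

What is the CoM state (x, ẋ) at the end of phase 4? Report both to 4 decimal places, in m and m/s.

phase 1: p=0.0197, T=0.558, ωT=1.751227, cosh=2.967615, sinh=2.794054; start (x,ẋ)=(-0.070300, 0.390200) → end (x,ẋ)=(0.100002, 0.368766)
phase 2: p=0.1571, T=0.426, ωT=1.336958, cosh=2.035044, sinh=1.772401; start (x,ẋ)=(0.100002, 0.368766) → end (x,ẋ)=(0.249162, 0.432846)
phase 3: p=0.6487, T=0.340, ωT=1.067056, cosh=1.625415, sinh=1.281395; start (x,ẋ)=(0.249162, 0.432846) → end (x,ẋ)=(0.176014, -0.903199)
phase 4: p=0.8027, T=0.462, ωT=1.449941, cosh=2.248723, sinh=2.014139; start (x,ẋ)=(0.176014, -0.903199) → end (x,ẋ)=(-1.186190, -5.992432)

x = -1.1862, ẋ = -5.9924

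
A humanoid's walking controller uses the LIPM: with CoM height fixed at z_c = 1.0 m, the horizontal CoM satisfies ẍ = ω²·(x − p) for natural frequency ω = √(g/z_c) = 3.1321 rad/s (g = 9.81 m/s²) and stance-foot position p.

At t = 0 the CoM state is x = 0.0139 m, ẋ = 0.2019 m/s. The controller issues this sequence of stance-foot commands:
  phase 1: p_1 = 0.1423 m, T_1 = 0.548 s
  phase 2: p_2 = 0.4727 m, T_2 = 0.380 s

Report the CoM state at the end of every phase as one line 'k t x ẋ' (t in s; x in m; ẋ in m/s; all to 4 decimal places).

1 0.5480 -0.0529 -0.5029
2 0.9280 -0.7108 -3.3591

phase 1: p=0.1423, T=0.548, ωT=1.716391, cosh=2.872061, sinh=2.692348; start (x,ẋ)=(0.013900, 0.201900) → end (x,ẋ)=(-0.052920, -0.502890)
phase 2: p=0.4727, T=0.380, ωT=1.190198, cosh=1.795947, sinh=1.491786; start (x,ẋ)=(-0.052920, -0.502890) → end (x,ẋ)=(-0.710806, -3.359080)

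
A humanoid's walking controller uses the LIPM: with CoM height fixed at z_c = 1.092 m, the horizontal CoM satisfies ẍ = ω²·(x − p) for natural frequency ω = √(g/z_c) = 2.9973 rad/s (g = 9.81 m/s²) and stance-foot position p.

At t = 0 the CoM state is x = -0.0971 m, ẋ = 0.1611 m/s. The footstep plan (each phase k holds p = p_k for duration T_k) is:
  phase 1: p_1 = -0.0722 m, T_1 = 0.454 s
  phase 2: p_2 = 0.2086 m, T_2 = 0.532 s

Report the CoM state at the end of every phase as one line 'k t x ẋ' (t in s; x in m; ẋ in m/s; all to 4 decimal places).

phase 1: p=-0.0722, T=0.454, ωT=1.360774, cosh=2.077837, sinh=1.821374; start (x,ẋ)=(-0.097100, 0.161100) → end (x,ẋ)=(-0.026042, 0.198805)
phase 2: p=0.2086, T=0.532, ωT=1.594564, cosh=2.564588, sinh=2.361591; start (x,ẋ)=(-0.026042, 0.198805) → end (x,ẋ)=(-0.236521, -1.151037)

1 0.4540 -0.0260 0.1988
2 0.9860 -0.2365 -1.1510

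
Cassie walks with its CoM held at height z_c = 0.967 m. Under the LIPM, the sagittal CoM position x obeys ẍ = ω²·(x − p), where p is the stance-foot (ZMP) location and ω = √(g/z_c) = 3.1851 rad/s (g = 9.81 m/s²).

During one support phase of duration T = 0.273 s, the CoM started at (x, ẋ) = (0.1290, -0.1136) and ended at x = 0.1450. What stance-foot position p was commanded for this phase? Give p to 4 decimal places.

p = 0.0021

ωT = 3.1851·0.273 = 0.869532; cosh(ωT) = 1.402471, sinh(ωT) = 0.983324
x(T) = p + (x₀−p)·cosh(ωT) + (ẋ₀/ω)·sinh(ωT) ⇒ p·(1 − cosh) = x(T) − x₀·cosh − (ẋ₀/ω)·sinh
numerator   = 0.1450 − (0.1290)·1.402471 − (-0.1136/3.1851)·0.983324 = -0.000847
denominator = 1 − 1.402471 = -0.402471
p = -0.000847 / -0.402471 = 0.0021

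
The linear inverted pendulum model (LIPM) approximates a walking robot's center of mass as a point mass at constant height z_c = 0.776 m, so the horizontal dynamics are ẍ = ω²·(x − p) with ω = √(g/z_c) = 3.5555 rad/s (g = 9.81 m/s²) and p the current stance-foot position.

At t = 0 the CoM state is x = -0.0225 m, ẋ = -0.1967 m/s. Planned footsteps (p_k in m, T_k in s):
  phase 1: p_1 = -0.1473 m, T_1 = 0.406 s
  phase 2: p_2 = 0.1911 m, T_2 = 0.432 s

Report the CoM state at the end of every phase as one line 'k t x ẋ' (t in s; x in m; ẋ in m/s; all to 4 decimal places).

1 0.4060 0.0211 0.4476
2 0.8380 0.0568 -0.2512

phase 1: p=-0.1473, T=0.406, ωT=1.443533, cosh=2.235863, sinh=1.999771; start (x,ẋ)=(-0.022500, -0.196700) → end (x,ẋ)=(0.021103, 0.447557)
phase 2: p=0.1911, T=0.432, ωT=1.535976, cosh=2.430552, sinh=2.215306; start (x,ẋ)=(0.021103, 0.447557) → end (x,ẋ)=(0.056770, -0.251176)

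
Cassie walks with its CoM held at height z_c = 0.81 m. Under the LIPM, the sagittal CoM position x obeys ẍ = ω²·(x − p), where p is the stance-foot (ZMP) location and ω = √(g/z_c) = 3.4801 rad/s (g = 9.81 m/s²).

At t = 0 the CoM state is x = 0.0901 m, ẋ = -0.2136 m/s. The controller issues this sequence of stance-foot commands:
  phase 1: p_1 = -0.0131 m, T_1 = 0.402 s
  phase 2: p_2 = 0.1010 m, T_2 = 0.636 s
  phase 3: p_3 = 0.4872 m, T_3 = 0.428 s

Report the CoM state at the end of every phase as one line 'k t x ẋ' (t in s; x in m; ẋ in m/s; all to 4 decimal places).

phase 1: p=-0.0131, T=0.402, ωT=1.399000, cosh=2.148996, sinh=1.902152; start (x,ẋ)=(0.090100, -0.213600) → end (x,ẋ)=(0.091927, 0.224125)
phase 2: p=0.1010, T=0.636, ωT=2.213344, cosh=4.627791, sinh=4.518456; start (x,ẋ)=(0.091927, 0.224125) → end (x,ẋ)=(0.350009, 0.894534)
phase 3: p=0.4872, T=0.428, ωT=1.489483, cosh=2.330145, sinh=2.104656; start (x,ẋ)=(0.350009, 0.894534) → end (x,ẋ)=(0.708512, 1.079554)

1 0.4020 0.0919 0.2241
2 1.0380 0.3500 0.8945
3 1.4660 0.7085 1.0796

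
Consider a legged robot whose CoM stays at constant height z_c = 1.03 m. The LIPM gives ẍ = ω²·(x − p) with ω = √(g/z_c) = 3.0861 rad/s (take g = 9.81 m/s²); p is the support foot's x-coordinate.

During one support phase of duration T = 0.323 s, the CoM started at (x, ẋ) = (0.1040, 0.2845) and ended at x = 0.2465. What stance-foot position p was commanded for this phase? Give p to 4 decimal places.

p = 0.0398

ωT = 3.0861·0.323 = 0.996810; cosh(ωT) = 1.539340, sinh(ωT) = 1.170285
x(T) = p + (x₀−p)·cosh(ωT) + (ẋ₀/ω)·sinh(ωT) ⇒ p·(1 − cosh) = x(T) − x₀·cosh − (ẋ₀/ω)·sinh
numerator   = 0.2465 − (0.1040)·1.539340 − (0.2845/3.0861)·1.170285 = -0.021477
denominator = 1 − 1.539340 = -0.539340
p = -0.021477 / -0.539340 = 0.0398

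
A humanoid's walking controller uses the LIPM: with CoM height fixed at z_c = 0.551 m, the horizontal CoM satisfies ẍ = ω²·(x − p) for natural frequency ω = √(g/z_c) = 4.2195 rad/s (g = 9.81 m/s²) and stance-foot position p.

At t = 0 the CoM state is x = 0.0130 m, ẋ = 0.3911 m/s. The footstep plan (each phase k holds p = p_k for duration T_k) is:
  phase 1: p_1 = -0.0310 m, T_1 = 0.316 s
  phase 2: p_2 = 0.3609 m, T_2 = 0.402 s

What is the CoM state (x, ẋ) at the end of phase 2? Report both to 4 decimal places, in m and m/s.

x = 0.6692, ẋ = 1.6139

phase 1: p=-0.0310, T=0.316, ωT=1.333362, cosh=2.028683, sinh=1.765094; start (x,ẋ)=(0.013000, 0.391100) → end (x,ẋ)=(0.221866, 1.121122)
phase 2: p=0.3609, T=0.402, ωT=1.696239, cosh=2.818385, sinh=2.635013; start (x,ẋ)=(0.221866, 1.121122) → end (x,ẋ)=(0.669173, 1.613915)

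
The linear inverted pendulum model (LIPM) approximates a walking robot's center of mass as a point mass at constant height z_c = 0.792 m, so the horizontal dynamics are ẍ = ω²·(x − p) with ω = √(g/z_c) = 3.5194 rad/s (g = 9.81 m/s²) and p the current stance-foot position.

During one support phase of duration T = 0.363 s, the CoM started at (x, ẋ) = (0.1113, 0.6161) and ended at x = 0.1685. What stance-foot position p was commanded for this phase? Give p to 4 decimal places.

p = 0.3604

ωT = 3.5194·0.363 = 1.277542; cosh(ωT) = 1.933266, sinh(ωT) = 1.654545
x(T) = p + (x₀−p)·cosh(ωT) + (ẋ₀/ω)·sinh(ωT) ⇒ p·(1 − cosh) = x(T) − x₀·cosh − (ẋ₀/ω)·sinh
numerator   = 0.1685 − (0.1113)·1.933266 − (0.6161/3.5194)·1.654545 = -0.336314
denominator = 1 − 1.933266 = -0.933266
p = -0.336314 / -0.933266 = 0.3604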